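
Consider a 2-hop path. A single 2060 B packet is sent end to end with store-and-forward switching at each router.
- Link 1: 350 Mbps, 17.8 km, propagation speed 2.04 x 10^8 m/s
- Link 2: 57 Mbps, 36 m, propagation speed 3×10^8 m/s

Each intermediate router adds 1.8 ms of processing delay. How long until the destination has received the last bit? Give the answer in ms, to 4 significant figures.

2.224 ms

L = 2060 × 8 = 16480 bits.
Transmission delays (L/R per hop): 0.0470857, 0.289123 ms; sum = 0.336209 ms.
Propagation delays (d/s per hop): 0.0872549, 0.00012 ms; sum = 0.0873749 ms.
Processing at 1 router(s): 1 × 1.8 ms = 1.8 ms.
End-to-end = 2.224 ms.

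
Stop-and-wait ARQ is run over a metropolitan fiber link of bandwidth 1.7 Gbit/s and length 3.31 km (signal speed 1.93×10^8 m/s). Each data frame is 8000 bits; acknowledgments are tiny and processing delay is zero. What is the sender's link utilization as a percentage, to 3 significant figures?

12.1 %

t_tx = L/R = 8000/1700000000 = 4.70588e-06 s.
t_prop = 3310/193000000 = 1.71503e-05 s; RTT = 3.43005e-05 s.
Cycle = t_tx + RTT = 3.90064e-05 s.
Utilization = t_tx / cycle = 4.70588e-06/3.90064e-05 = 12.1 %.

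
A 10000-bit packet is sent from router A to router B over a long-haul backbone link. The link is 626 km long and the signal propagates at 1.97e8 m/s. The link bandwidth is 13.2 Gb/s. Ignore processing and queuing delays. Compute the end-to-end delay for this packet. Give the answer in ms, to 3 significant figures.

3.18 ms

Transmission delay = L/R = 10000 / 13200000000 = 0.000757576 ms.
Propagation delay = d/s = 626000 m / 197000000 m/s = 3.17766 ms.
Total = 3.18 ms.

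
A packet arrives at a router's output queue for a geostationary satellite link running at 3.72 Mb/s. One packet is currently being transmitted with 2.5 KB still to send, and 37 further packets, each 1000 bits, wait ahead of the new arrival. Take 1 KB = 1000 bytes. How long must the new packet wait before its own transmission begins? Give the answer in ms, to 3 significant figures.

15.3 ms

Each queued packet: L/R = 1000/3720000 = 0.268817 ms.
37 queued → 9.94624 ms.
Plus remaining 20000 bits of current packet: 5.37634 ms.
Queuing delay = 15.3 ms.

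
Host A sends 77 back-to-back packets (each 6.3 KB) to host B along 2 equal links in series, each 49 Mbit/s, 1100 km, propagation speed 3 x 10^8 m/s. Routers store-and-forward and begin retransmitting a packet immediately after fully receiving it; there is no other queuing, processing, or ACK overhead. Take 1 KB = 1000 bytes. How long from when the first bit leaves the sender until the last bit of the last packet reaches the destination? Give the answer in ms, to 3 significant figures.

Per-hop transmission t_tx = L/R = 50400/49000000 = 1.02857 ms.
Per-hop propagation t_prop = 1100000/300000000 = 3.66667 ms.
Pipeline fill: first packet needs 2·t_tx to clear all hops; remaining 76 packets each add one t_tx.
Total = (2+77-1)·t_tx + 2·t_prop = 78·1.02857 + 2·3.66667 = 87.6 ms.

87.6 ms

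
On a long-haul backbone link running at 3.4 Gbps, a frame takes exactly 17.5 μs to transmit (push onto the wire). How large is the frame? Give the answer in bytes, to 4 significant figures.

L = R × t_tx = 3400000000 b/s × 1.75e-05 s = 59500 bits.
In bytes: 59500 / 8 = 7438 bytes.

7438 bytes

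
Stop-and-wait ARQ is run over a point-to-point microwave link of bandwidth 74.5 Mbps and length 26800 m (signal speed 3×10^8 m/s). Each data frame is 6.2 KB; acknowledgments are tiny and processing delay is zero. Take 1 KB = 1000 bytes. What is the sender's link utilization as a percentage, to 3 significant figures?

t_tx = L/R = 49600/74500000 = 0.000665772 s.
t_prop = 26800/300000000 = 8.93333e-05 s; RTT = 0.000178667 s.
Cycle = t_tx + RTT = 0.000844438 s.
Utilization = t_tx / cycle = 0.000665772/0.000844438 = 78.8 %.

78.8 %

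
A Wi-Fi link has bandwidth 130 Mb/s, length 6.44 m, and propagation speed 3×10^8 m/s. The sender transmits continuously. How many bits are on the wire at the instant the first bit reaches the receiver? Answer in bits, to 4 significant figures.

2.791 bits

Propagation delay = 6.44 / 300000000 = 2.14667e-08 s.
BDP = R × t_prop = 130000000 × 2.14667e-08 = 2.79067 bits.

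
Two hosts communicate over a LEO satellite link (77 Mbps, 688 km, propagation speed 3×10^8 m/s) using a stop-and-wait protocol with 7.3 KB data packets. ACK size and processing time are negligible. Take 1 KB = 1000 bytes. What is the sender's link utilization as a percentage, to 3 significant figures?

t_tx = L/R = 58400/77000000 = 0.000758442 s.
t_prop = 688000/300000000 = 0.00229333 s; RTT = 0.00458667 s.
Cycle = t_tx + RTT = 0.00534511 s.
Utilization = t_tx / cycle = 0.000758442/0.00534511 = 14.2 %.

14.2 %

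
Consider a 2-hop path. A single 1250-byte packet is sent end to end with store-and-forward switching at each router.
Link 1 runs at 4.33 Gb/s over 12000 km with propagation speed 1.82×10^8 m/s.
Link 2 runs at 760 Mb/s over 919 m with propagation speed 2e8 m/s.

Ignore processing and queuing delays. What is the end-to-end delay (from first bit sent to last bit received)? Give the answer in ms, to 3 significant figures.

66.0 ms

L = 1250 × 8 = 10000 bits.
Transmission delays (L/R per hop): 0.00230947, 0.0131579 ms; sum = 0.0154674 ms.
Propagation delays (d/s per hop): 65.9341, 0.004595 ms; sum = 65.9387 ms.
End-to-end = 66.0 ms.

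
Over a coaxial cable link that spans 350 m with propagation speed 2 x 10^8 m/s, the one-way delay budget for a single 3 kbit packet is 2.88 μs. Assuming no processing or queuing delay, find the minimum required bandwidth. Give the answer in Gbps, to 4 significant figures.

Propagation delay = 350 / 200000000 = 1.75 μs.
Transmission budget = 2.88 − 1.75 = 1.13 μs.
R ≥ L / t_tx = 3000 bits / 1.13e-06 s = 2.655 Gbps.

2.655 Gbps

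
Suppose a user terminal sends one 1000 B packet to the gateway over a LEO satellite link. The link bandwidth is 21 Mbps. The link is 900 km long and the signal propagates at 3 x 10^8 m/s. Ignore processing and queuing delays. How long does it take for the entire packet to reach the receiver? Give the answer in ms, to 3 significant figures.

3.38 ms

L = 1000 × 8 = 8000 bits.
Transmission delay = L/R = 8000 / 21000000 = 0.380952 ms.
Propagation delay = d/s = 900000 m / 300000000 m/s = 3 ms.
Total = 3.38 ms.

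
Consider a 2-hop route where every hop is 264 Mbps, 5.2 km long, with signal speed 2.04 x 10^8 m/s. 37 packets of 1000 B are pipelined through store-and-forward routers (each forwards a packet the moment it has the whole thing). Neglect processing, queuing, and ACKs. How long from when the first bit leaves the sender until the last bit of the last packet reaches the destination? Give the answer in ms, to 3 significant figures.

Per-hop transmission t_tx = L/R = 8000/264000000 = 0.030303 ms.
Per-hop propagation t_prop = 5200/204000000 = 0.0254902 ms.
Pipeline fill: first packet needs 2·t_tx to clear all hops; remaining 36 packets each add one t_tx.
Total = (2+37-1)·t_tx + 2·t_prop = 38·0.030303 + 2·0.0254902 = 1.20 ms.

1.20 ms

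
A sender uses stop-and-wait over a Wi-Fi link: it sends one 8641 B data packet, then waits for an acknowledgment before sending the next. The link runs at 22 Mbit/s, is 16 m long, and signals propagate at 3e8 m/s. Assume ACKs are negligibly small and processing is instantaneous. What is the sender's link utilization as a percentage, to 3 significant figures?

100 %

t_tx = L/R = 69128/22000000 = 0.00314218 s.
t_prop = 16/300000000 = 5.33333e-08 s; RTT = 1.06667e-07 s.
Cycle = t_tx + RTT = 0.00314229 s.
Utilization = t_tx / cycle = 0.00314218/0.00314229 = 100 %.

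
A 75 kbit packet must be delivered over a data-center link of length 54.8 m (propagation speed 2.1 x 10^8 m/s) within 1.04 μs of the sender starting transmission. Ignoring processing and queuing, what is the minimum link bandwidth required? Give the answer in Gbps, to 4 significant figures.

96.27 Gbps

Propagation delay = 54.8 / 210000000 = 0.260952 μs.
Transmission budget = 1.04 − 0.260952 = 0.779048 μs.
R ≥ L / t_tx = 75000 bits / 7.79048e-07 s = 96.27 Gbps.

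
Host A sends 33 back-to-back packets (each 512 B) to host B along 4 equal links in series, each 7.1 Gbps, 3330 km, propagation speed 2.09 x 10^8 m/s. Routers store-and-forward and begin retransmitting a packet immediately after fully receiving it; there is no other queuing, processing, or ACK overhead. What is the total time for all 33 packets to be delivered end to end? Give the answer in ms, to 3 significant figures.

63.8 ms

Per-hop transmission t_tx = L/R = 4096/7100000000 = 0.000576901 ms.
Per-hop propagation t_prop = 3330000/209000000 = 15.933 ms.
Pipeline fill: first packet needs 4·t_tx to clear all hops; remaining 32 packets each add one t_tx.
Total = (4+33-1)·t_tx + 4·t_prop = 36·0.000576901 + 4·15.933 = 63.8 ms.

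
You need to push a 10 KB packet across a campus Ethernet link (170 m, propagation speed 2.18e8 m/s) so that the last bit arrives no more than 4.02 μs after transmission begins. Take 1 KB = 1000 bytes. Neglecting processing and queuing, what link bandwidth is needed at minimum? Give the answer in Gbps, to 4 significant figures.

L = 80000 bits.
Propagation delay = 170 / 2.18e+08 = 0.779817 μs.
Transmission budget = 4.02 − 0.779817 = 3.24018 μs.
R ≥ L / t_tx = 80000 bits / 3.24018e-06 s = 24.69 Gbps.

24.69 Gbps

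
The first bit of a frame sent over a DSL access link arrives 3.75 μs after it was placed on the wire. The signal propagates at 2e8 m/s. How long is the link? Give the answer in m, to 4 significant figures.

d = s × t_prop = 200000000 × 3.75e-06 = 750.0 m.

750.0 m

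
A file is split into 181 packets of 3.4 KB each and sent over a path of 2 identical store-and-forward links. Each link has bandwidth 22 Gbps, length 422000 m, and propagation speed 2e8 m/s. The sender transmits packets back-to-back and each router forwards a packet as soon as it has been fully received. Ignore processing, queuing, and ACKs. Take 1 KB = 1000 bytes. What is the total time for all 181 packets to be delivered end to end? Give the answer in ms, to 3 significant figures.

Per-hop transmission t_tx = L/R = 27200/22000000000 = 0.00123636 ms.
Per-hop propagation t_prop = 422000/200000000 = 2.11 ms.
Pipeline fill: first packet needs 2·t_tx to clear all hops; remaining 180 packets each add one t_tx.
Total = (2+181-1)·t_tx + 2·t_prop = 182·0.00123636 + 2·2.11 = 4.45 ms.

4.45 ms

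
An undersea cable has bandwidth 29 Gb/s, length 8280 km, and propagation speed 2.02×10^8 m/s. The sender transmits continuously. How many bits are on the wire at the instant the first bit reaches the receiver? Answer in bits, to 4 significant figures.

1189000000 bits

Propagation delay = 8280000 / 202000000 = 0.0409901 s.
BDP = R × t_prop = 29000000000 × 0.0409901 = 1188710000 bits.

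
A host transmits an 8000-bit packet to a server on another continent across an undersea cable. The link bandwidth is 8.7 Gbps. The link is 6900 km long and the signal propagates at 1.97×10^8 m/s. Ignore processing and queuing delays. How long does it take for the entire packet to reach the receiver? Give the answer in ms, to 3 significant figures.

Transmission delay = L/R = 8000 / 8700000000 = 0.00091954 ms.
Propagation delay = d/s = 6900000 m / 197000000 m/s = 35.0254 ms.
Total = 35.0 ms.

35.0 ms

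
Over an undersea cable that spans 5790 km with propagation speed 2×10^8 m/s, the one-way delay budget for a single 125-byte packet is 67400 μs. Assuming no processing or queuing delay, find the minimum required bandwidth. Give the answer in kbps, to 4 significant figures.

L = 1000 bits.
Propagation delay = 5790000 / 200000000 = 28950 μs.
Transmission budget = 67400 − 28950 = 38450 μs.
R ≥ L / t_tx = 1000 bits / 0.03845 s = 26.01 kbps.

26.01 kbps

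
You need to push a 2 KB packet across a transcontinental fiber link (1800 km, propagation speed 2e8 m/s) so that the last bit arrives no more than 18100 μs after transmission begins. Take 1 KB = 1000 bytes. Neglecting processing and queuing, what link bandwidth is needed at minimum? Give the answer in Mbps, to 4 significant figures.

L = 16000 bits.
Propagation delay = 1800000 / 200000000 = 9000 μs.
Transmission budget = 18100 − 9000 = 9100 μs.
R ≥ L / t_tx = 16000 bits / 0.0091 s = 1.758 Mbps.

1.758 Mbps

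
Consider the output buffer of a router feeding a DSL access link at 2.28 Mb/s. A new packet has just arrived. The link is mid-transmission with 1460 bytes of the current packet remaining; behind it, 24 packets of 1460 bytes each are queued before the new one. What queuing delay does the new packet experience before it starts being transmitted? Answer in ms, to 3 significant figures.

Each queued packet: L/R = 11680/2280000 = 5.12281 ms.
24 queued → 122.947 ms.
Plus remaining 11680 bits of current packet: 5.12281 ms.
Queuing delay = 128 ms.

128 ms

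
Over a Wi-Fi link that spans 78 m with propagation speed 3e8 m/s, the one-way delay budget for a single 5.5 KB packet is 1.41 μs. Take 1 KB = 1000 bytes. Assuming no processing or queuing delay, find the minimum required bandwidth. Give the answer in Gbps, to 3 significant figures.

L = 44000 bits.
Propagation delay = 78 / 300000000 = 0.26 μs.
Transmission budget = 1.41 − 0.26 = 1.15 μs.
R ≥ L / t_tx = 44000 bits / 1.15e-06 s = 38.3 Gbps.

38.3 Gbps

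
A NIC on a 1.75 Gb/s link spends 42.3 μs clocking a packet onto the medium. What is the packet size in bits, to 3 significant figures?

L = R × t_tx = 1750000000 b/s × 4.23e-05 s = 74025 bits.

74000 bits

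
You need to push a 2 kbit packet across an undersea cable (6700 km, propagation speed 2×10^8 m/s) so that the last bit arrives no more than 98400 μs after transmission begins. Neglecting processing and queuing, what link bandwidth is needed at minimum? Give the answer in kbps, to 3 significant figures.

30.8 kbps

Propagation delay = 6700000 / 200000000 = 33500 μs.
Transmission budget = 98400 − 33500 = 64900 μs.
R ≥ L / t_tx = 2000 bits / 0.0649 s = 30.8 kbps.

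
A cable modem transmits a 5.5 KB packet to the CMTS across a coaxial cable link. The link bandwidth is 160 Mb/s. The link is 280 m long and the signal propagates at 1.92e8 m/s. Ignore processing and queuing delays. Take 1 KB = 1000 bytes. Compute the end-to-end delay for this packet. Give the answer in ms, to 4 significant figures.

0.2765 ms

L = 44000 bits.
Transmission delay = L/R = 44000 / 160000000 = 0.275 ms.
Propagation delay = d/s = 280 m / 192000000 m/s = 0.00145833 ms.
Total = 0.2765 ms.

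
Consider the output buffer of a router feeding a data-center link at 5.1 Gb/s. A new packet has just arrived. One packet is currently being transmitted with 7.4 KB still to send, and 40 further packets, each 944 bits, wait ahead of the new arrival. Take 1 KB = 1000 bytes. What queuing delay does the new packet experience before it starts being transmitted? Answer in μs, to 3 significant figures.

Each queued packet: L/R = 944/5100000000 = 0.185098 μs.
40 queued → 7.40392 μs.
Plus remaining 59200 bits of current packet: 11.6078 μs.
Queuing delay = 19.0 μs.

19.0 μs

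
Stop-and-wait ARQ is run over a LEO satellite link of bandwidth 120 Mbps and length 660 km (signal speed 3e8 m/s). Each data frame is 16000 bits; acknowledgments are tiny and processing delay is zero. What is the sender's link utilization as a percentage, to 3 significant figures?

2.94 %

t_tx = L/R = 16000/120000000 = 0.000133333 s.
t_prop = 660000/300000000 = 0.0022 s; RTT = 0.0044 s.
Cycle = t_tx + RTT = 0.00453333 s.
Utilization = t_tx / cycle = 0.000133333/0.00453333 = 2.94 %.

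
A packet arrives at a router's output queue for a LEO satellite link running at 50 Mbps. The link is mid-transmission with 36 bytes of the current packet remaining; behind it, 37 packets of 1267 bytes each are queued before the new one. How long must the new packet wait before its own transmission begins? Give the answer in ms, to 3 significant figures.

Each queued packet: L/R = 10136/50000000 = 0.20272 ms.
37 queued → 7.50064 ms.
Plus remaining 288 bits of current packet: 0.00576 ms.
Queuing delay = 7.51 ms.

7.51 ms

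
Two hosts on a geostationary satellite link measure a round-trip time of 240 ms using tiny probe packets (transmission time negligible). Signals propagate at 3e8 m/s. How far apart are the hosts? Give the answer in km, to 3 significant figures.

One-way propagation = RTT/2 = 120 ms.
d = s × t = 300000000 × 0.12 = 36000 km.

36000 km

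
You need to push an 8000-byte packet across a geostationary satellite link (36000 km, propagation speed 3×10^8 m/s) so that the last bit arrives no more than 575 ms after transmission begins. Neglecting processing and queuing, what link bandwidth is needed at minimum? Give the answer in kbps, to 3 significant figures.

141 kbps

L = 64000 bits.
Propagation delay = 36000000 / 300000000 = 120 ms.
Transmission budget = 575 − 120 = 455 ms.
R ≥ L / t_tx = 64000 bits / 0.455 s = 141 kbps.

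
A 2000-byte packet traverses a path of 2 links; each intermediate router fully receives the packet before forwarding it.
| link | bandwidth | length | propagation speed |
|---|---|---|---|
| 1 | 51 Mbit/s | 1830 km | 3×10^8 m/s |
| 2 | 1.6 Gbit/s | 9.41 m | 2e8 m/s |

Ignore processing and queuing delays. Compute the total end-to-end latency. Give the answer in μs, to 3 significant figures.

6420 μs

L = 2000 × 8 = 16000 bits.
Transmission delays (L/R per hop): 313.725, 10 μs; sum = 323.725 μs.
Propagation delays (d/s per hop): 6100, 0.04705 μs; sum = 6100.05 μs.
End-to-end = 6420 μs.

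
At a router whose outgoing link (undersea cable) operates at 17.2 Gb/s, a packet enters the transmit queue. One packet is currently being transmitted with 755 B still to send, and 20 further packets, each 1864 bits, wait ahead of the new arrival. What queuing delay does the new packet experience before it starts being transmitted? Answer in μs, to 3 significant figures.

2.52 μs

Each queued packet: L/R = 1864/17200000000 = 0.108372 μs.
20 queued → 2.16744 μs.
Plus remaining 6040 bits of current packet: 0.351163 μs.
Queuing delay = 2.52 μs.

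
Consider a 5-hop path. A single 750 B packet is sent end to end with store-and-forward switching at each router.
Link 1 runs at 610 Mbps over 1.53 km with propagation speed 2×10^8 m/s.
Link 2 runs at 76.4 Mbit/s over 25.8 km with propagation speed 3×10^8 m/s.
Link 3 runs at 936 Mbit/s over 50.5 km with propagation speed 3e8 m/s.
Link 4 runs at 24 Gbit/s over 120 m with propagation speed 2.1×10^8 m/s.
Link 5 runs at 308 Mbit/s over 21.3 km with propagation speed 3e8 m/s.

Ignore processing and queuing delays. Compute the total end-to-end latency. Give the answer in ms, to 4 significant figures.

0.4481 ms

L = 750 × 8 = 6000 bits.
Transmission delays (L/R per hop): 0.00983607, 0.078534, 0.00641026, 0.00025, 0.0194805 ms; sum = 0.114511 ms.
Propagation delays (d/s per hop): 0.00765, 0.086, 0.168333, 0.000571429, 0.071 ms; sum = 0.333555 ms.
End-to-end = 0.4481 ms.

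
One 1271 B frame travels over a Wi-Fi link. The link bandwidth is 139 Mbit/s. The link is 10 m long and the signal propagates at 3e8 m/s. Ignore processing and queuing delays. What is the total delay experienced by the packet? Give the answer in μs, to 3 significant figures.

L = 1271 × 8 = 10168 bits.
Transmission delay = L/R = 10168 / 139000000 = 73.1511 μs.
Propagation delay = d/s = 10 m / 300000000 m/s = 0.0333333 μs.
Total = 73.2 μs.

73.2 μs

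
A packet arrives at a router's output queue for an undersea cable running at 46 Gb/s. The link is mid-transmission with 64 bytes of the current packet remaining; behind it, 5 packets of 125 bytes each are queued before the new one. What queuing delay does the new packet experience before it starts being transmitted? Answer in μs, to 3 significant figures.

0.120 μs

Each queued packet: L/R = 1000/46000000000 = 0.0217391 μs.
5 queued → 0.108696 μs.
Plus remaining 512 bits of current packet: 0.0111304 μs.
Queuing delay = 0.120 μs.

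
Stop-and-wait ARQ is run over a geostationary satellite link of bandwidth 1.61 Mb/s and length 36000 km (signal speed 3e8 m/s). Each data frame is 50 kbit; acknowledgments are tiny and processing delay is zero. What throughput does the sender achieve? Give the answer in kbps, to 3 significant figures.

184 kbps

t_tx = L/R = 50000/1610000 = 0.0310559 s.
t_prop = 36000000/300000000 = 0.12 s; RTT = 0.24 s.
Cycle = t_tx + RTT = 0.271056 s.
Throughput = L / cycle = 50000 / 0.271056 = 184 kbps.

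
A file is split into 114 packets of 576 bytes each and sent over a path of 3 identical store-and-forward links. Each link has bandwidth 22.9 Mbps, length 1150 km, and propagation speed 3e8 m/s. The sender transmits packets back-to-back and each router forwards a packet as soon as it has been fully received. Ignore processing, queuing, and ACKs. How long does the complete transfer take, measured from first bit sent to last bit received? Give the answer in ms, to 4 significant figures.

34.84 ms

Per-hop transmission t_tx = L/R = 4608/22900000 = 0.201223 ms.
Per-hop propagation t_prop = 1150000/300000000 = 3.83333 ms.
Pipeline fill: first packet needs 3·t_tx to clear all hops; remaining 113 packets each add one t_tx.
Total = (3+114-1)·t_tx + 3·t_prop = 116·0.201223 + 3·3.83333 = 34.84 ms.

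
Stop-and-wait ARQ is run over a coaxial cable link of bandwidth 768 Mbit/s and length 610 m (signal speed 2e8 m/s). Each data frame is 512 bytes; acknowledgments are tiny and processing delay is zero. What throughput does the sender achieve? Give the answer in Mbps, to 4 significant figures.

358.3 Mbps

t_tx = L/R = 4096/768000000 = 5.33333e-06 s.
t_prop = 610/200000000 = 3.05e-06 s; RTT = 6.1e-06 s.
Cycle = t_tx + RTT = 1.14333e-05 s.
Throughput = L / cycle = 4096 / 1.14333e-05 = 358.3 Mbps.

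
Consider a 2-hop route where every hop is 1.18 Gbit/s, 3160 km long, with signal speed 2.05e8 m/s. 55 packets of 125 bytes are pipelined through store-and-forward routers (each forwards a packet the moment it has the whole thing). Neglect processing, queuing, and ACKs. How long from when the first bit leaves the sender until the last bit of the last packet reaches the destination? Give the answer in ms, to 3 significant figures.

Per-hop transmission t_tx = L/R = 1000/1180000000 = 0.000847458 ms.
Per-hop propagation t_prop = 3160000/2.05e+08 = 15.4146 ms.
Pipeline fill: first packet needs 2·t_tx to clear all hops; remaining 54 packets each add one t_tx.
Total = (2+55-1)·t_tx + 2·t_prop = 56·0.000847458 + 2·15.4146 = 30.9 ms.

30.9 ms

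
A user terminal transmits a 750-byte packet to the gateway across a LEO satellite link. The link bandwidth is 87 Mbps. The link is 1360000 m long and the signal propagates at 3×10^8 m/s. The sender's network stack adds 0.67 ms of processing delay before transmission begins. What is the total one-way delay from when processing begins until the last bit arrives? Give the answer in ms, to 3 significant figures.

L = 750 × 8 = 6000 bits.
Transmission delay = L/R = 6000 / 87000000 = 0.0689655 ms.
Propagation delay = d/s = 1360000 m / 300000000 m/s = 4.53333 ms.
Plus processing delay 0.67 ms = 0.67 ms.
Total = 5.27 ms.

5.27 ms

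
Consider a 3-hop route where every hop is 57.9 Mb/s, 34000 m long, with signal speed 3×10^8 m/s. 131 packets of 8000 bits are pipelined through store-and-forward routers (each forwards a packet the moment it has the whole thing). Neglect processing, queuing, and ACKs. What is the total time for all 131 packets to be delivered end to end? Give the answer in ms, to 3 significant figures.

Per-hop transmission t_tx = L/R = 8000/57900000 = 0.138169 ms.
Per-hop propagation t_prop = 34000/300000000 = 0.113333 ms.
Pipeline fill: first packet needs 3·t_tx to clear all hops; remaining 130 packets each add one t_tx.
Total = (3+131-1)·t_tx + 3·t_prop = 133·0.138169 + 3·0.113333 = 18.7 ms.

18.7 ms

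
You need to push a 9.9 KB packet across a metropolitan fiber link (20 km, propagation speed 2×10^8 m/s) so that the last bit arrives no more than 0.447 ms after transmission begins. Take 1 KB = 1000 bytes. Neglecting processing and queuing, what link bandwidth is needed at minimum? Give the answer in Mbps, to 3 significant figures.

228 Mbps

L = 79200 bits.
Propagation delay = 20000 / 200000000 = 0.1 ms.
Transmission budget = 0.447 − 0.1 = 0.347 ms.
R ≥ L / t_tx = 79200 bits / 0.000347 s = 228 Mbps.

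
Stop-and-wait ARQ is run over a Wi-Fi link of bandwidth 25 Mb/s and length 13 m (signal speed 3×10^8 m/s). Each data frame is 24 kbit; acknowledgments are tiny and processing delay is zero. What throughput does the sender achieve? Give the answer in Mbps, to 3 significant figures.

25.0 Mbps

t_tx = L/R = 24000/25000000 = 0.00096 s.
t_prop = 13/300000000 = 4.33333e-08 s; RTT = 8.66667e-08 s.
Cycle = t_tx + RTT = 0.000960087 s.
Throughput = L / cycle = 24000 / 0.000960087 = 25.0 Mbps.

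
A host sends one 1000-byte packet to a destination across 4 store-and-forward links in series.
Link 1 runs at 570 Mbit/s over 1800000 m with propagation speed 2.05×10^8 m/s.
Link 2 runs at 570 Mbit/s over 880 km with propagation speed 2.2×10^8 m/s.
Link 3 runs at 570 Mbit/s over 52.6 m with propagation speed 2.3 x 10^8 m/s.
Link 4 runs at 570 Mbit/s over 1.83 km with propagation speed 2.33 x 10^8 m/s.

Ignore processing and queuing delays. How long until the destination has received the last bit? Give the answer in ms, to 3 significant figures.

12.8 ms

L = 1000 × 8 = 8000 bits.
Transmission delay per hop = L/R = 8000/570000000 = 0.0140351 ms; 4 hops → 0.0561404 ms.
Propagation delays (d/s per hop): 8.78049, 4, 0.000228696, 0.00785408 ms; sum = 12.7886 ms.
End-to-end = 12.8 ms.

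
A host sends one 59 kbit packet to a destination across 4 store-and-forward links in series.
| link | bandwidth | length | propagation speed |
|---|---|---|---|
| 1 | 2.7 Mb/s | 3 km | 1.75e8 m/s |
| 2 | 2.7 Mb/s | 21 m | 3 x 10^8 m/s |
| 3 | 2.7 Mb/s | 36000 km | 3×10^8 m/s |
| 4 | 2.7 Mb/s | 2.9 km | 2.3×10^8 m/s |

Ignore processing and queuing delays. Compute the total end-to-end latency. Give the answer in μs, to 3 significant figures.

L = 59000 bits.
Transmission delay per hop = L/R = 59000/2700000 = 21851.9 μs; 4 hops → 87407.4 μs.
Propagation delays (d/s per hop): 17.1429, 0.07, 120000, 12.6087 μs; sum = 120030 μs.
End-to-end = 207000 μs.

207000 μs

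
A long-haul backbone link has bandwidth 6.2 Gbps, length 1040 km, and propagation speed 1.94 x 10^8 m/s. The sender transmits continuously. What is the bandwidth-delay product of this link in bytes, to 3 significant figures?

Propagation delay = 1040000 / 194000000 = 0.00536082 s.
BDP = R × t_prop = 6200000000 × 0.00536082 = 33237100 bits.
In bytes: 33237100/8 = 4150000 bytes.

4150000 bytes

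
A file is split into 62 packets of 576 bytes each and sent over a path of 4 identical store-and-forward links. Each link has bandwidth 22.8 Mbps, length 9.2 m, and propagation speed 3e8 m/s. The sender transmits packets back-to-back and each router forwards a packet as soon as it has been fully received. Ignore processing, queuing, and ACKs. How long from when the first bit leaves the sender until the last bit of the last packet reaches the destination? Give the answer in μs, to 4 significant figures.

13140 μs

Per-hop transmission t_tx = L/R = 4608/22800000 = 202.105 μs.
Per-hop propagation t_prop = 9.2/300000000 = 0.0306667 μs.
Pipeline fill: first packet needs 4·t_tx to clear all hops; remaining 61 packets each add one t_tx.
Total = (4+62-1)·t_tx + 4·t_prop = 65·202.105 + 4·0.0306667 = 13140 μs.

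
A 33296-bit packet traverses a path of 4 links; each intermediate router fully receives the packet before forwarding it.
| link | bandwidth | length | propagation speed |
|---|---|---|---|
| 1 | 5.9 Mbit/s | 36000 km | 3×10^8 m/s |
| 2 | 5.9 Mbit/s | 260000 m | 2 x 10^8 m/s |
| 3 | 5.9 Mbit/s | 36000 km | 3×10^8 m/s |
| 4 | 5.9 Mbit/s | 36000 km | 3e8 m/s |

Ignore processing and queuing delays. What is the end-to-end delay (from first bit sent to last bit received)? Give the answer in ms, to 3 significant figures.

Transmission delay per hop = L/R = 33296/5900000 = 5.64339 ms; 4 hops → 22.5736 ms.
Propagation delays (d/s per hop): 120, 1.3, 120, 120 ms; sum = 361.3 ms.
End-to-end = 384 ms.

384 ms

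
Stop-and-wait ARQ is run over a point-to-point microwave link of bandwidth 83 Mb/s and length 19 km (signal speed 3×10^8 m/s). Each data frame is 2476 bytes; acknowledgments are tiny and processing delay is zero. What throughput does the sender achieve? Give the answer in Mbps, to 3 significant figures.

54.2 Mbps

t_tx = L/R = 19808/83000000 = 0.000238651 s.
t_prop = 19000/300000000 = 6.33333e-05 s; RTT = 0.000126667 s.
Cycle = t_tx + RTT = 0.000365317 s.
Throughput = L / cycle = 19808 / 0.000365317 = 54.2 Mbps.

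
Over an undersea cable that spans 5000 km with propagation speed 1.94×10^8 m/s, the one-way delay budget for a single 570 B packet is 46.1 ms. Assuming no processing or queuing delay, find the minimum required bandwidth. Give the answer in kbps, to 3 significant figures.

L = 4560 bits.
Propagation delay = 5000000 / 194000000 = 25.7732 ms.
Transmission budget = 46.1 − 25.7732 = 20.3268 ms.
R ≥ L / t_tx = 4560 bits / 0.0203268 s = 224 kbps.

224 kbps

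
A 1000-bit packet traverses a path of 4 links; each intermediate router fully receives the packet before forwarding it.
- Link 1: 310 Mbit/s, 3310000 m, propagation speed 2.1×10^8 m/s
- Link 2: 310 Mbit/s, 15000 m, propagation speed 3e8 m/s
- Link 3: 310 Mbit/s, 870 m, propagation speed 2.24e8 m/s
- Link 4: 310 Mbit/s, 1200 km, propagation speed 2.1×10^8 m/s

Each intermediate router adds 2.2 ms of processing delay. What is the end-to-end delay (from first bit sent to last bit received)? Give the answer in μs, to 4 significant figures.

Transmission delay per hop = L/R = 1000/310000000 = 3.22581 μs; 4 hops → 12.9032 μs.
Propagation delays (d/s per hop): 15761.9, 50, 3.88393, 5714.29 μs; sum = 21530.1 μs.
Processing at 3 router(s): 3 × 2.2 ms = 6600 μs.
End-to-end = 28140 μs.

28140 μs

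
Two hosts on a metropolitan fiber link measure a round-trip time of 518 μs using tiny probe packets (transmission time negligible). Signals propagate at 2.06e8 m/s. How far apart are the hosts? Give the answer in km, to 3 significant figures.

53.4 km

One-way propagation = RTT/2 = 259 μs.
d = s × t = 206000000 × 0.000259 = 53.4 km.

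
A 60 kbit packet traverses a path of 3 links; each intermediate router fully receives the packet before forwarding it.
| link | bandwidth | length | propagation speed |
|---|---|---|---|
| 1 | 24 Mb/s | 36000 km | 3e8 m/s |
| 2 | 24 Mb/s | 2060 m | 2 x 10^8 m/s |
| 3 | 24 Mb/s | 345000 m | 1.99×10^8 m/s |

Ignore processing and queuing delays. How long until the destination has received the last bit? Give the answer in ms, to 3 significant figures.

129 ms

L = 60000 bits.
Transmission delay per hop = L/R = 60000/24000000 = 2.5 ms; 3 hops → 7.5 ms.
Propagation delays (d/s per hop): 120, 0.0103, 1.73367 ms; sum = 121.744 ms.
End-to-end = 129 ms.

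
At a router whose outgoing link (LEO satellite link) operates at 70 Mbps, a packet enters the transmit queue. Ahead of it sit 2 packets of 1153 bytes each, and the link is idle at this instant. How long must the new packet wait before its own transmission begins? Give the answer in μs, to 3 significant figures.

264 μs

Each queued packet: L/R = 9224/70000000 = 131.771 μs.
2 queued → 263.543 μs.
Queuing delay = 264 μs.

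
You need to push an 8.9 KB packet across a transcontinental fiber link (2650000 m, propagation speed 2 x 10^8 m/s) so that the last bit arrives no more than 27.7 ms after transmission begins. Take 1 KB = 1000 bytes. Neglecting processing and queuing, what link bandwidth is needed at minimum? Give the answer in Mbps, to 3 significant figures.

4.93 Mbps

L = 71200 bits.
Propagation delay = 2650000 / 200000000 = 13.25 ms.
Transmission budget = 27.7 − 13.25 = 14.45 ms.
R ≥ L / t_tx = 71200 bits / 0.01445 s = 4.93 Mbps.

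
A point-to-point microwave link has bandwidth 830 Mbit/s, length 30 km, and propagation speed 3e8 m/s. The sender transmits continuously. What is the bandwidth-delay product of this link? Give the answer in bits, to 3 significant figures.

83000 bits

Propagation delay = 30000 / 300000000 = 0.0001 s.
BDP = R × t_prop = 830000000 × 0.0001 = 83000 bits.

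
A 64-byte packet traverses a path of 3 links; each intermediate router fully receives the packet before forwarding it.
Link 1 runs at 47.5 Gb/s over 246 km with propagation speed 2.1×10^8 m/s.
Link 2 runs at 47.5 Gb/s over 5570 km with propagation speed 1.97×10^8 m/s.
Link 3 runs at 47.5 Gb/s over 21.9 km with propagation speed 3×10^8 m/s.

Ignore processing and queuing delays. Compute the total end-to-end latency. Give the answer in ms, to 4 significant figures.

29.52 ms

L = 64 × 8 = 512 bits.
Transmission delay per hop = L/R = 512/47500000000 = 1.07789e-05 ms; 3 hops → 3.23368e-05 ms.
Propagation delays (d/s per hop): 1.17143, 28.2741, 0.073 ms; sum = 29.5185 ms.
End-to-end = 29.52 ms.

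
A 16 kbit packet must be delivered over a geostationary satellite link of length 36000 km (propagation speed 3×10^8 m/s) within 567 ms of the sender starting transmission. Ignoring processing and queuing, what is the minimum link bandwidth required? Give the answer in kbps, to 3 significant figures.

35.8 kbps

Propagation delay = 36000000 / 300000000 = 120 ms.
Transmission budget = 567 − 120 = 447 ms.
R ≥ L / t_tx = 16000 bits / 0.447 s = 35.8 kbps.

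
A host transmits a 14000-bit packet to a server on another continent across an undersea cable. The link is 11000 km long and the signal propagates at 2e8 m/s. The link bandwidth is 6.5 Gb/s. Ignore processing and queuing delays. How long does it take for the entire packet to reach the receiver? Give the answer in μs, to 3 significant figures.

55000 μs

Transmission delay = L/R = 14000 / 6500000000 = 2.15385 μs.
Propagation delay = d/s = 11000000 m / 200000000 m/s = 55000 μs.
Total = 55000 μs.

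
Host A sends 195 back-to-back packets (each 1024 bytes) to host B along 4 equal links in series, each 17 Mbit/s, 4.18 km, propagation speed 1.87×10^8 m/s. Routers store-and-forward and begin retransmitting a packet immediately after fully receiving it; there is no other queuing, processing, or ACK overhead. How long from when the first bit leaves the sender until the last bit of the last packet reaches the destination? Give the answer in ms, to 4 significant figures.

95.50 ms

Per-hop transmission t_tx = L/R = 8192/17000000 = 0.481882 ms.
Per-hop propagation t_prop = 4180/187000000 = 0.0223529 ms.
Pipeline fill: first packet needs 4·t_tx to clear all hops; remaining 194 packets each add one t_tx.
Total = (4+195-1)·t_tx + 4·t_prop = 198·0.481882 + 4·0.0223529 = 95.50 ms.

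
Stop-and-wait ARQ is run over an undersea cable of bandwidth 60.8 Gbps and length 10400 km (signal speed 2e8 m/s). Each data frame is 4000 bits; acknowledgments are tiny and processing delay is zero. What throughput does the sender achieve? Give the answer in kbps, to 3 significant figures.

38.5 kbps

t_tx = L/R = 4000/60800000000 = 6.57895e-08 s.
t_prop = 10400000/200000000 = 0.052 s; RTT = 0.104 s.
Cycle = t_tx + RTT = 0.104 s.
Throughput = L / cycle = 4000 / 0.104 = 38.5 kbps.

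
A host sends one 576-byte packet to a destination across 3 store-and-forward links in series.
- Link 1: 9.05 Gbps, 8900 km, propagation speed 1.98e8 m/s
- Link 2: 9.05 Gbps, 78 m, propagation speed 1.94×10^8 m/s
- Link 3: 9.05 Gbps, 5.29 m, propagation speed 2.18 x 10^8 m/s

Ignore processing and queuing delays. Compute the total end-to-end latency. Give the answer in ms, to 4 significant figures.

44.95 ms

L = 576 × 8 = 4608 bits.
Transmission delay per hop = L/R = 4608/9050000000 = 0.000509171 ms; 3 hops → 0.00152751 ms.
Propagation delays (d/s per hop): 44.9495, 0.000402062, 2.42661e-05 ms; sum = 44.9499 ms.
End-to-end = 44.95 ms.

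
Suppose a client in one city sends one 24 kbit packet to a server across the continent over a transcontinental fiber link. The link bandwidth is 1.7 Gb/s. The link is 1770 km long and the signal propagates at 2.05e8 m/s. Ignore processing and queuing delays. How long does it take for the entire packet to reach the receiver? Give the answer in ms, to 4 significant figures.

L = 24000 bits.
Transmission delay = L/R = 24000 / 1700000000 = 0.0141176 ms.
Propagation delay = d/s = 1770000 m / 2.05e+08 m/s = 8.63415 ms.
Total = 8.648 ms.

8.648 ms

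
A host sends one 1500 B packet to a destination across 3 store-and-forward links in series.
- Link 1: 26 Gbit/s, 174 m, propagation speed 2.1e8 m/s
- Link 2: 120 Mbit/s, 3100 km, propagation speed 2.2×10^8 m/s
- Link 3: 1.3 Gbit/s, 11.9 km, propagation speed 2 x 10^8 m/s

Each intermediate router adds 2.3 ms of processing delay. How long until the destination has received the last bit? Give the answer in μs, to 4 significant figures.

18860 μs

L = 1500 × 8 = 12000 bits.
Transmission delays (L/R per hop): 0.461538, 100, 9.23077 μs; sum = 109.692 μs.
Propagation delays (d/s per hop): 0.828571, 14090.9, 59.5 μs; sum = 14151.2 μs.
Processing at 2 router(s): 2 × 2.3 ms = 4600 μs.
End-to-end = 18860 μs.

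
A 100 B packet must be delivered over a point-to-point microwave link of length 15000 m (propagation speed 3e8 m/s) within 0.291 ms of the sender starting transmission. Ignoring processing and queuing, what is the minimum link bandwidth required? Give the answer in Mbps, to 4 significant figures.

3.320 Mbps

L = 800 bits.
Propagation delay = 15000 / 300000000 = 0.05 ms.
Transmission budget = 0.291 − 0.05 = 0.241 ms.
R ≥ L / t_tx = 800 bits / 0.000241 s = 3.320 Mbps.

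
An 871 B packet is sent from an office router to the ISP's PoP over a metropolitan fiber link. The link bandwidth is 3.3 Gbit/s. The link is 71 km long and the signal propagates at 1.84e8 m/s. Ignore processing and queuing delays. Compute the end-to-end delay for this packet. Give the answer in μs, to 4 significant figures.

L = 871 × 8 = 6968 bits.
Transmission delay = L/R = 6968 / 3300000000 = 2.11152 μs.
Propagation delay = d/s = 71000 m / 184000000 m/s = 385.87 μs.
Total = 388.0 μs.

388.0 μs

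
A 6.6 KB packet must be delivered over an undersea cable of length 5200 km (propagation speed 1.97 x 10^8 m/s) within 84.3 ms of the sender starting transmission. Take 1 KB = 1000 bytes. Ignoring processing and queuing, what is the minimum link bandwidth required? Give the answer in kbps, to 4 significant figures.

911.9 kbps

L = 52800 bits.
Propagation delay = 5200000 / 197000000 = 26.3959 ms.
Transmission budget = 84.3 − 26.3959 = 57.9041 ms.
R ≥ L / t_tx = 52800 bits / 0.0579041 s = 911.9 kbps.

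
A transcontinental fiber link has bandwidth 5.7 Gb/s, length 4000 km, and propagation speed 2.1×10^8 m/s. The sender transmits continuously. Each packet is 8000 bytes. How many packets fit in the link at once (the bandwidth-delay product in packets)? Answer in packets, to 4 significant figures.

Propagation delay = 4000000 / 210000000 = 0.0190476 s.
BDP = R × t_prop = 5700000000 × 0.0190476 = 108571000 bits.
In packets of 64000 bits: 1696 packets.

1696 packets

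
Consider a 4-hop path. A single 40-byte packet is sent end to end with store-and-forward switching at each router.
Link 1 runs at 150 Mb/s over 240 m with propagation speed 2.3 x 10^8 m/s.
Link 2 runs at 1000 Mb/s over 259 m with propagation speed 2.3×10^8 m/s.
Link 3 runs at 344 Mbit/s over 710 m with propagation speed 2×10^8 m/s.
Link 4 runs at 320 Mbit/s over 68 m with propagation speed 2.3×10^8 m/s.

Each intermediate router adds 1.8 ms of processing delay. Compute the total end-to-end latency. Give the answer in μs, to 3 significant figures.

5410 μs

L = 40 × 8 = 320 bits.
Transmission delays (L/R per hop): 2.13333, 0.32, 0.930233, 1 μs; sum = 4.38357 μs.
Propagation delays (d/s per hop): 1.04348, 1.12609, 3.55, 0.295652 μs; sum = 6.01522 μs.
Processing at 3 router(s): 3 × 1.8 ms = 5400 μs.
End-to-end = 5410 μs.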